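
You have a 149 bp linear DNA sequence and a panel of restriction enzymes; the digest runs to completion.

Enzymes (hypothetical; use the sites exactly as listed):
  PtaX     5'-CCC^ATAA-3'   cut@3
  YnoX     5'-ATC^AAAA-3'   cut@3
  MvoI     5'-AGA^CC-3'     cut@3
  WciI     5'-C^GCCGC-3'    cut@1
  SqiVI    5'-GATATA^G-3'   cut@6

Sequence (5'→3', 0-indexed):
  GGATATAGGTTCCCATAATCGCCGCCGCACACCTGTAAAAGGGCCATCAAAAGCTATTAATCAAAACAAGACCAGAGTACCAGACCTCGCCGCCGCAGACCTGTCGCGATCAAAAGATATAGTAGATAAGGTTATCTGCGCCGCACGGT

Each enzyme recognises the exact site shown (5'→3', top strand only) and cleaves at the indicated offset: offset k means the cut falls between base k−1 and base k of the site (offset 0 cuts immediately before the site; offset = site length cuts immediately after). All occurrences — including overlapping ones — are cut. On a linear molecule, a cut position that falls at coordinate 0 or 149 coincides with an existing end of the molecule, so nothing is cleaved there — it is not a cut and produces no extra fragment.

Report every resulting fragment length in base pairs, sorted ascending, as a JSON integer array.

Per-enzyme occurrences:
  PtaX CCCATAA/3: at [11] ⇒ [14]
  YnoX ATCAAAA/3: at [45, 59, 108] ⇒ [48, 62, 111]
  MvoI AGACC/3: at [68, 81, 96] ⇒ [71, 84, 99]
  WciI CGCCGC/1: at [19, 22, 87, 90, 138] ⇒ [20, 23, 88, 91, 139]
  SqiVI GATATAG/6: at [1, 115] ⇒ [7, 121]

All cut coordinates (distinct, sorted): [7, 14, 20, 23, 48, 62, 71, 84, 88, 91, 99, 111, 121, 139]

Fragments:
  [0,7): 7 bp
  [7,14): 7 bp
  [14,20): 6 bp
  [20,23): 3 bp
  [23,48): 25 bp
  [48,62): 14 bp
  [62,71): 9 bp
  [71,84): 13 bp
  [84,88): 4 bp
  [88,91): 3 bp
  [91,99): 8 bp
  [99,111): 12 bp
  [111,121): 10 bp
  [121,139): 18 bp
  [139,149): 10 bp

[3,3,4,6,7,7,8,9,10,10,12,13,14,18,25]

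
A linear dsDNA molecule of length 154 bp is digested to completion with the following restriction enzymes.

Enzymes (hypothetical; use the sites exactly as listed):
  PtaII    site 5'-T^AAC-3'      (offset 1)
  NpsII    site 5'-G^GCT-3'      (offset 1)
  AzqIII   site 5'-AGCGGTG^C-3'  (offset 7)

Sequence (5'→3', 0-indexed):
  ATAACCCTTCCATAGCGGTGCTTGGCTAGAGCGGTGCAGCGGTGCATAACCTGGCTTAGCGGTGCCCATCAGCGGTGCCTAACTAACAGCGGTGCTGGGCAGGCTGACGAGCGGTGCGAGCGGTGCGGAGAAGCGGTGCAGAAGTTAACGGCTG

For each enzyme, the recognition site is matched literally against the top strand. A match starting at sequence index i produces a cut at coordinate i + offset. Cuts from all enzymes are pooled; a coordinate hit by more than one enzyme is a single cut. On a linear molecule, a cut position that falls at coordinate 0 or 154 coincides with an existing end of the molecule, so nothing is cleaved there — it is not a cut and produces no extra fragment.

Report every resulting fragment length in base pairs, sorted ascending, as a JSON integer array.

Scan for sites:
  PtaII TAAC/1: at [1, 46, 79, 83, 145] ⇒ [2, 47, 80, 84, 146]
  NpsII GGCT/1: at [23, 52, 101, 149] ⇒ [24, 53, 102, 150]
  AzqIII AGCGGTGC/7: at [13, 29, 37, 57, 70, 87, 109, 118, 131] ⇒ [20, 36, 44, 64, 77, 94, 116, 125, 138]

Pooled cuts: [2, 20, 24, 36, 44, 47, 53, 64, 77, 80, 84, 94, 102, 116, 125, 138, 146, 150]

Fragments:
  [0,2): 2 bp
  [2,20): 18 bp
  [20,24): 4 bp
  [24,36): 12 bp
  [36,44): 8 bp
  [44,47): 3 bp
  [47,53): 6 bp
  [53,64): 11 bp
  [64,77): 13 bp
  [77,80): 3 bp
  [80,84): 4 bp
  [84,94): 10 bp
  [94,102): 8 bp
  [102,116): 14 bp
  [116,125): 9 bp
  [125,138): 13 bp
  [138,146): 8 bp
  [146,150): 4 bp
  [150,154): 4 bp

[2,3,3,4,4,4,4,6,8,8,8,9,10,11,12,13,13,14,18]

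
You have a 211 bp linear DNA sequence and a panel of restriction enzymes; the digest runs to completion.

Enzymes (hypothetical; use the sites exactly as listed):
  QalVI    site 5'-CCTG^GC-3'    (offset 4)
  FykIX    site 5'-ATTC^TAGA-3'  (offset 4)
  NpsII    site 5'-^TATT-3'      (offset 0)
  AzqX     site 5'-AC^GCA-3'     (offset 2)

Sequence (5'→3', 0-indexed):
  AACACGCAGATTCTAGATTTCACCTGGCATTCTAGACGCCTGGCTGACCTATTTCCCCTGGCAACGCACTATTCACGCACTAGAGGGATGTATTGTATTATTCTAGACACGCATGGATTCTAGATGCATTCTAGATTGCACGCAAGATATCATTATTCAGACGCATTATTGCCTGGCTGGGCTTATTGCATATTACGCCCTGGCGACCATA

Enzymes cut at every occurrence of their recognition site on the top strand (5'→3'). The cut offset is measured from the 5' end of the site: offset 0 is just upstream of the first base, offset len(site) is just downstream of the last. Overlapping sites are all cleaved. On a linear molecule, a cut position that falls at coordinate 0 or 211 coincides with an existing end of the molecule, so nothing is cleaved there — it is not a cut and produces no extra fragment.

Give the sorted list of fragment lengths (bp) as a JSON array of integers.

[3,4,4,5,5,5,5,6,7,7,7,7,8,8,9,9,9,10,10,10,11,11,12,12,13,14]

Site scan:
  QalVI CCTGGC/4: at [22, 38, 56, 171, 198] ⇒ [26, 42, 60, 175, 202]
  FykIX ATTCTAGA/4: at [9, 28, 99, 116, 127] ⇒ [13, 32, 103, 120, 131]
  NpsII TATT/0: at [49, 69, 90, 95, 98, 153, 166, 183, 190] ⇒ [49, 69, 90, 95, 98, 153, 166, 183, 190]
  AzqX ACGCA/2: at [3, 63, 74, 108, 139, 160] ⇒ [5, 65, 76, 110, 141, 162]

Pooled cuts: [5, 13, 26, 32, 42, 49, 60, 65, 69, 76, 90, 95, 98, 103, 110, 120, 131, 141, 153, 162, 166, 175, 183, 190, 202]

Fragment lengths:
  [0,5): 5 bp
  [5,13): 8 bp
  [13,26): 13 bp
  [26,32): 6 bp
  [32,42): 10 bp
  [42,49): 7 bp
  [49,60): 11 bp
  [60,65): 5 bp
  [65,69): 4 bp
  [69,76): 7 bp
  [76,90): 14 bp
  [90,95): 5 bp
  [95,98): 3 bp
  [98,103): 5 bp
  [103,110): 7 bp
  [110,120): 10 bp
  [120,131): 11 bp
  [131,141): 10 bp
  [141,153): 12 bp
  [153,162): 9 bp
  [162,166): 4 bp
  [166,175): 9 bp
  [175,183): 8 bp
  [183,190): 7 bp
  [190,202): 12 bp
  [202,211): 9 bp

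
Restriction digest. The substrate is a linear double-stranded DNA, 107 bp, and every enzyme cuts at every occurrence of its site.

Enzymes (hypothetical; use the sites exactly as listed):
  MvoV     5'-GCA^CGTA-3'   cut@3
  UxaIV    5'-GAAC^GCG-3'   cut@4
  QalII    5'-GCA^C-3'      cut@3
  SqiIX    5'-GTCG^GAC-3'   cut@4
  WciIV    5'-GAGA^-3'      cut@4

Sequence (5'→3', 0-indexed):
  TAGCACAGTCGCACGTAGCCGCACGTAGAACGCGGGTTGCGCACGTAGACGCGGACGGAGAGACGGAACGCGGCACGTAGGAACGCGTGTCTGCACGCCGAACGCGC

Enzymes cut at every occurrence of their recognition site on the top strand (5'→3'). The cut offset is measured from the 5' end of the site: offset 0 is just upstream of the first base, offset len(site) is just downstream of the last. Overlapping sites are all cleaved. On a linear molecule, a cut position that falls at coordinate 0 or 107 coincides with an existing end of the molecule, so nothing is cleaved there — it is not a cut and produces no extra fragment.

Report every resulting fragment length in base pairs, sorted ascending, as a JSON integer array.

Scan for sites:
  MvoV GCACGTA/3: at [10, 20, 40, 72] ⇒ [13, 23, 43, 75]
  UxaIV GAACGCG/4: at [27, 65, 80, 99] ⇒ [31, 69, 84, 103]
  QalII GCAC/3: at [2, 10, 20, 40, 72, 92] ⇒ [5, 13, 23, 43, 75, 95]
  SqiIX (GTCGGAC, off=4): no sites
  WciIV GAGA/4: at [57, 59] ⇒ [61, 63]

Pooled cuts: [5, 13, 23, 31, 43, 61, 63, 69, 75, 84, 95, 103]

Fragment lengths:
  [0,5): 5 bp
  [5,13): 8 bp
  [13,23): 10 bp
  [23,31): 8 bp
  [31,43): 12 bp
  [43,61): 18 bp
  [61,63): 2 bp
  [63,69): 6 bp
  [69,75): 6 bp
  [75,84): 9 bp
  [84,95): 11 bp
  [95,103): 8 bp
  [103,107): 4 bp

[2,4,5,6,6,8,8,8,9,10,11,12,18]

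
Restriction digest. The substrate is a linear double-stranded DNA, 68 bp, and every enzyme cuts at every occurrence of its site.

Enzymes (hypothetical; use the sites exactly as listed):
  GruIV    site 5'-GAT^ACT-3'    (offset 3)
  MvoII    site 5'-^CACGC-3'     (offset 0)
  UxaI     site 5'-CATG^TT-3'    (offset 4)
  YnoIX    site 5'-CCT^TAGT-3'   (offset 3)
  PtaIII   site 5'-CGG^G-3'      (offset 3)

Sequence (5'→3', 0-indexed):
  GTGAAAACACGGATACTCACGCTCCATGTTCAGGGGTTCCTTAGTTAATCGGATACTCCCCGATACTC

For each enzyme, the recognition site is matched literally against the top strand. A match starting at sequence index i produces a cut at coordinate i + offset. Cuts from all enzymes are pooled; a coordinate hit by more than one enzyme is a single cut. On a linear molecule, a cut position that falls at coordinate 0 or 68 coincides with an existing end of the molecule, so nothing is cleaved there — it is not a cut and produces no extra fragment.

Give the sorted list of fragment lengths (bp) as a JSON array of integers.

[3,4,10,11,13,13,14]

Site scan:
  GruIV GATACT/3: at [11, 51, 61] ⇒ [14, 54, 64]
  MvoII CACGC/0: at [17] ⇒ [17]
  UxaI CATGTT/4: at [24] ⇒ [28]
  YnoIX CCTTAGT/3: at [38] ⇒ [41]
  PtaIII (CGGG, off=3): no sites

All cut coordinates (distinct, sorted): [14, 17, 28, 41, 54, 64]

Fragments:
  [0,14): 14 bp
  [14,17): 3 bp
  [17,28): 11 bp
  [28,41): 13 bp
  [41,54): 13 bp
  [54,64): 10 bp
  [64,68): 4 bp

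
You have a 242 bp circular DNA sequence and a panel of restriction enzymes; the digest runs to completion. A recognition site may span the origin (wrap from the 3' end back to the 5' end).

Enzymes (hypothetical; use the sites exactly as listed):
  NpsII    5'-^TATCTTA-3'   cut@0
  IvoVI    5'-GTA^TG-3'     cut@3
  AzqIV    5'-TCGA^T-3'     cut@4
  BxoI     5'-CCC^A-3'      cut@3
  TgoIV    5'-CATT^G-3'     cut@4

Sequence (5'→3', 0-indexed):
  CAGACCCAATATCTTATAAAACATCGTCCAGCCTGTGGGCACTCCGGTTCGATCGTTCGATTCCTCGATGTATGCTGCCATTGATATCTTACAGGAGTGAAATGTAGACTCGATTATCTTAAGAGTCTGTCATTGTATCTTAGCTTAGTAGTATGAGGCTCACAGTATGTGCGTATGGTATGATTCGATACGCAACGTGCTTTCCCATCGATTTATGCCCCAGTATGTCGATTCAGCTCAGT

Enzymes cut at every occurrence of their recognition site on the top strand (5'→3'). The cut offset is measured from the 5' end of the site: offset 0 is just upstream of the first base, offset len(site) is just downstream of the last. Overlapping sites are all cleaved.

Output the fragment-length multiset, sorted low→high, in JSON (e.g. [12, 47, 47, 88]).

Site scan:
  NpsII (TATCTTA, off=0): starts [9, 84, 114, 135] → cuts [9, 84, 114, 135]
  IvoVI (GTATG, off=3): starts [69, 150, 164, 172, 177, 222] → cuts [72, 153, 167, 175, 180, 225]
  AzqIV (TCGAT, off=4): starts [48, 56, 64, 109, 184, 207, 227] → cuts [52, 60, 68, 113, 188, 211, 231]
  BxoI (CCCA, off=3): starts [4, 203, 218] → cuts [7, 206, 221]
  TgoIV (CATTG, off=4): starts [78, 130] → cuts [82, 134]

Pooled cuts: [7, 9, 52, 60, 68, 72, 82, 84, 113, 114, 134, 135, 153, 167, 175, 180, 188, 206, 211, 221, 225, 231]

Fragments:
  7→9: 2 bp
  9→52: 43 bp
  52→60: 8 bp
  60→68: 8 bp
  68→72: 4 bp
  72→82: 10 bp
  82→84: 2 bp
  84→113: 29 bp
  113→114: 1 bp
  114→134: 20 bp
  134→135: 1 bp
  135→153: 18 bp
  153→167: 14 bp
  167→175: 8 bp
  175→180: 5 bp
  180→188: 8 bp
  188→206: 18 bp
  206→211: 5 bp
  211→221: 10 bp
  221→225: 4 bp
  225→231: 6 bp
  231→7 (wrap): 242-231+7 = 18 bp

[1,1,2,2,4,4,5,5,6,8,8,8,8,10,10,14,18,18,18,20,29,43]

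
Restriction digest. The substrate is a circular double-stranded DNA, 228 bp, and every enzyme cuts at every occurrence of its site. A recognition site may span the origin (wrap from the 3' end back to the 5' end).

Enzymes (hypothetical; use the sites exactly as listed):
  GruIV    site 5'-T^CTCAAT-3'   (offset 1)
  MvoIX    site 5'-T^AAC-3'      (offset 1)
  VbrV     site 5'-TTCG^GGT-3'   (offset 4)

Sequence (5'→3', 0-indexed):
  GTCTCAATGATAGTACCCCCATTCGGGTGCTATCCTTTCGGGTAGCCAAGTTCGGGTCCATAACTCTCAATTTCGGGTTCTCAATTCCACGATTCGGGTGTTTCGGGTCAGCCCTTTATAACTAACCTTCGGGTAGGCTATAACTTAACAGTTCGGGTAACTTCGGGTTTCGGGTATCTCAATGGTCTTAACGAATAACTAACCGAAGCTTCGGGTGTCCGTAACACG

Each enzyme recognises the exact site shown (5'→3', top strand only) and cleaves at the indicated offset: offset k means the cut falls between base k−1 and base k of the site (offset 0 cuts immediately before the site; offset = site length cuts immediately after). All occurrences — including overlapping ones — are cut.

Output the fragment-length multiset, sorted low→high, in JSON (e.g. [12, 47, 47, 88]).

[3,4,4,4,4,5,5,7,7,7,7,8,8,9,9,9,10,10,12,13,14,14,15,17,23]

Scan for sites:
  GruIV TCTCAAT/1: at [1, 64, 78, 176] ⇒ [2, 65, 79, 177]
  MvoIX TAAC/1: at [60, 118, 122, 140, 145, 157, 188, 195, 199, 221] ⇒ [61, 119, 123, 141, 146, 158, 189, 196, 200, 222]
  VbrV TTCGGGT/4: at [21, 36, 50, 71, 92, 101, 127, 151, 161, 168, 209] ⇒ [25, 40, 54, 75, 96, 105, 131, 155, 165, 172, 213]

All cut coordinates (distinct, sorted): [2, 25, 40, 54, 61, 65, 75, 79, 96, 105, 119, 123, 131, 141, 146, 155, 158, 165, 172, 177, 189, 196, 200, 213, 222]

Fragments:
  2→25: 23 bp
  25→40: 15 bp
  40→54: 14 bp
  54→61: 7 bp
  61→65: 4 bp
  65→75: 10 bp
  75→79: 4 bp
  79→96: 17 bp
  96→105: 9 bp
  105→119: 14 bp
  119→123: 4 bp
  123→131: 8 bp
  131→141: 10 bp
  141→146: 5 bp
  146→155: 9 bp
  155→158: 3 bp
  158→165: 7 bp
  165→172: 7 bp
  172→177: 5 bp
  177→189: 12 bp
  189→196: 7 bp
  196→200: 4 bp
  200→213: 13 bp
  213→222: 9 bp
  222→2 (wrap): 228-222+2 = 8 bp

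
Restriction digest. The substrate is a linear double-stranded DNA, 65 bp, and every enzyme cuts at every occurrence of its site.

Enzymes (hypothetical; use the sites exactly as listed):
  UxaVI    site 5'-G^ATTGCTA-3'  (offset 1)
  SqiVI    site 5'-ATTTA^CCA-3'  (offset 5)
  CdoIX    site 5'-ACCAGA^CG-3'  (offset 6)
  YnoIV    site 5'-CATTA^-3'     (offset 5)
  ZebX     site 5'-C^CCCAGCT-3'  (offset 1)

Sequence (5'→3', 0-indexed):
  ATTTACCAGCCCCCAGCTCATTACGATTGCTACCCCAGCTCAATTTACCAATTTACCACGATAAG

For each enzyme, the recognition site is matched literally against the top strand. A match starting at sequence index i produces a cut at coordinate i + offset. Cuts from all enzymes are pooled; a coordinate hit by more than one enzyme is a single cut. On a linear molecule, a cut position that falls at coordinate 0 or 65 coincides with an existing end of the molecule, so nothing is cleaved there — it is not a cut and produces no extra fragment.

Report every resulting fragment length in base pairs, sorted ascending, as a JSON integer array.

Scan for sites:
  UxaVI GATTGCTA/1: at [24] ⇒ [25]
  SqiVI ATTTACCA/5: at [0, 42, 50] ⇒ [5, 47, 55]
  CdoIX (ACCAGACG, off=6): no sites
  YnoIV CATTA/5: at [18] ⇒ [23]
  ZebX CCCCAGCT/1: at [10, 32] ⇒ [11, 33]

Pooled cuts: [5, 11, 23, 25, 33, 47, 55]

Fragments:
  [0,5): 5 bp
  [5,11): 6 bp
  [11,23): 12 bp
  [23,25): 2 bp
  [25,33): 8 bp
  [33,47): 14 bp
  [47,55): 8 bp
  [55,65): 10 bp

[2,5,6,8,8,10,12,14]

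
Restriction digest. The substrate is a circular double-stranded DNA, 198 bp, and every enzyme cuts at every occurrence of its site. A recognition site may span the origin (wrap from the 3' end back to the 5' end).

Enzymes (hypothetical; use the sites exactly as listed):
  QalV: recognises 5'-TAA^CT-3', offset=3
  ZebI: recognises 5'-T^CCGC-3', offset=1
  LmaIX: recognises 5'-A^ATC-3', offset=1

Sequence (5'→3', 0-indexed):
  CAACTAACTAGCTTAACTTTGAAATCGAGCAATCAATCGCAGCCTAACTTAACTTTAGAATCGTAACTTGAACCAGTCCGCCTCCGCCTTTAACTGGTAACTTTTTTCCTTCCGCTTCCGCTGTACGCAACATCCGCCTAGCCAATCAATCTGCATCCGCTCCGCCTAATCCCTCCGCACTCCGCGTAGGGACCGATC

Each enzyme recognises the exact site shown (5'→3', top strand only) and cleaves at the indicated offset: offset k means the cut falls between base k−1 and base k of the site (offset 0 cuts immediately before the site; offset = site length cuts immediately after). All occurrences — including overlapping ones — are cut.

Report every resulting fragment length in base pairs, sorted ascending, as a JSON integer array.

Per-enzyme occurrences:
  QalV TAACT/3: at [4, 13, 44, 49, 63, 90, 97] ⇒ [7, 16, 47, 52, 66, 93, 100]
  ZebI TCCGC/1: at [76, 82, 110, 116, 132, 155, 160, 173, 180] ⇒ [77, 83, 111, 117, 133, 156, 161, 174, 181]
  LmaIX AATC/1: at [22, 30, 34, 58, 143, 147, 167] ⇒ [23, 31, 35, 59, 144, 148, 168]

Pooled cuts: [7, 16, 23, 31, 35, 47, 52, 59, 66, 77, 83, 93, 100, 111, 117, 133, 144, 148, 156, 161, 168, 174, 181]

Fragments:
  7→16: 9 bp
  16→23: 7 bp
  23→31: 8 bp
  31→35: 4 bp
  35→47: 12 bp
  47→52: 5 bp
  52→59: 7 bp
  59→66: 7 bp
  66→77: 11 bp
  77→83: 6 bp
  83→93: 10 bp
  93→100: 7 bp
  100→111: 11 bp
  111→117: 6 bp
  117→133: 16 bp
  133→144: 11 bp
  144→148: 4 bp
  148→156: 8 bp
  156→161: 5 bp
  161→168: 7 bp
  168→174: 6 bp
  174→181: 7 bp
  181→7 (wrap): 198-181+7 = 24 bp

[4,4,5,5,6,6,6,7,7,7,7,7,7,8,8,9,10,11,11,11,12,16,24]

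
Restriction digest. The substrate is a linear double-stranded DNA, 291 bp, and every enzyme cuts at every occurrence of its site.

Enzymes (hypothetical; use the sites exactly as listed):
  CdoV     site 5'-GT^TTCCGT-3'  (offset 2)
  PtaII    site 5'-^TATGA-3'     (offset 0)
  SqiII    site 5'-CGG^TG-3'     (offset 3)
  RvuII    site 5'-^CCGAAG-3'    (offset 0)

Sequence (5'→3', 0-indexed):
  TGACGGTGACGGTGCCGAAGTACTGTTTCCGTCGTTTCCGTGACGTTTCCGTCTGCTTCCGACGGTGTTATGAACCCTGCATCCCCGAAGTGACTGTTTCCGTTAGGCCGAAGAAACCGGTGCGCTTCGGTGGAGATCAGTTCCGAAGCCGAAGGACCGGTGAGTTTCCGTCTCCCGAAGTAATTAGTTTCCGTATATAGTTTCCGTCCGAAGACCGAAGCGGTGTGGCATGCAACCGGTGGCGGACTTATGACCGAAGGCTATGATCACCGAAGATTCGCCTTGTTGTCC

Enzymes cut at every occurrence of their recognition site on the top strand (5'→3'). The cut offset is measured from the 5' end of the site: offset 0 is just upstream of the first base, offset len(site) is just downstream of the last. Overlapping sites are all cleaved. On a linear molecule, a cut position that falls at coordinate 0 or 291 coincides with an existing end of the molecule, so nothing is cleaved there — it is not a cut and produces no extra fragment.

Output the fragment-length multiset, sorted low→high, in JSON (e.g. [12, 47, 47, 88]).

Scan for sites:
  CdoV GTTTCCGT/2: at [24, 33, 44, 95, 163, 186, 199] ⇒ [26, 35, 46, 97, 165, 188, 201]
  PtaII TATGA/0: at [68, 248, 261] ⇒ [68, 248, 261]
  SqiII CGGTG/3: at [3, 9, 62, 117, 127, 157, 220, 236] ⇒ [6, 12, 65, 120, 130, 160, 223, 239]
  RvuII CCGAAG/0: at [14, 84, 107, 142, 148, 174, 207, 214, 253, 269] ⇒ [14, 84, 107, 142, 148, 174, 207, 214, 253, 269]

Pooled cuts: [6, 12, 14, 26, 35, 46, 65, 68, 84, 97, 107, 120, 130, 142, 148, 160, 165, 174, 188, 201, 207, 214, 223, 239, 248, 253, 261, 269]

Fragment lengths:
  [0,6): 6 bp
  [6,12): 6 bp
  [12,14): 2 bp
  [14,26): 12 bp
  [26,35): 9 bp
  [35,46): 11 bp
  [46,65): 19 bp
  [65,68): 3 bp
  [68,84): 16 bp
  [84,97): 13 bp
  [97,107): 10 bp
  [107,120): 13 bp
  [120,130): 10 bp
  [130,142): 12 bp
  [142,148): 6 bp
  [148,160): 12 bp
  [160,165): 5 bp
  [165,174): 9 bp
  [174,188): 14 bp
  [188,201): 13 bp
  [201,207): 6 bp
  [207,214): 7 bp
  [214,223): 9 bp
  [223,239): 16 bp
  [239,248): 9 bp
  [248,253): 5 bp
  [253,261): 8 bp
  [261,269): 8 bp
  [269,291): 22 bp

[2,3,5,5,6,6,6,6,7,8,8,9,9,9,9,10,10,11,12,12,12,13,13,13,14,16,16,19,22]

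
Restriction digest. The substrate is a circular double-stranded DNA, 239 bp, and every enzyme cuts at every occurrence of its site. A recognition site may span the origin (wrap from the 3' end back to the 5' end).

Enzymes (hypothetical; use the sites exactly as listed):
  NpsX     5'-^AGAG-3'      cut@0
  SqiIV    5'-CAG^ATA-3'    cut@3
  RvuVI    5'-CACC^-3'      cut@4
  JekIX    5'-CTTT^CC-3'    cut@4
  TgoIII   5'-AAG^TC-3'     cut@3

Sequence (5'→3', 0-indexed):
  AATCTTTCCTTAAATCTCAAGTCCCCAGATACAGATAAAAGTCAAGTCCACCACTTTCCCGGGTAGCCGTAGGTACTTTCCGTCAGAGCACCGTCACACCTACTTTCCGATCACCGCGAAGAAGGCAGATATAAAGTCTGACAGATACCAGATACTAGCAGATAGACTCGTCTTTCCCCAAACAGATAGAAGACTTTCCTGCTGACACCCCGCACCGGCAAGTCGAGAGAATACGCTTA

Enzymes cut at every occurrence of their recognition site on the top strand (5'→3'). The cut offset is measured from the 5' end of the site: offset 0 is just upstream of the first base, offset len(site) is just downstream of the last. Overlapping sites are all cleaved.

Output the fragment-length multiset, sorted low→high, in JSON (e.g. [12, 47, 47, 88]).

[3,5,5,5,6,6,6,6,7,7,7,7,8,8,8,8,9,10,10,12,12,13,14,14,21,22]

Per-enzyme occurrences:
  NpsX AGAG/0: at [84, 225] ⇒ [84, 225]
  SqiIV CAGATA/3: at [25, 31, 125, 141, 148, 158, 182] ⇒ [28, 34, 128, 144, 151, 161, 185]
  RvuVI CACC/4: at [48, 88, 96, 111, 205, 212] ⇒ [52, 92, 100, 115, 209, 216]
  JekIX CTTTCC/4: at [3, 53, 75, 102, 171, 193] ⇒ [7, 57, 79, 106, 175, 197]
  TgoIII AAGTC/3: at [18, 38, 43, 133, 219] ⇒ [21, 41, 46, 136, 222]

All cut coordinates (distinct, sorted): [7, 21, 28, 34, 41, 46, 52, 57, 79, 84, 92, 100, 106, 115, 128, 136, 144, 151, 161, 175, 185, 197, 209, 216, 222, 225]

Fragments:
  7→21: 14 bp
  21→28: 7 bp
  28→34: 6 bp
  34→41: 7 bp
  41→46: 5 bp
  46→52: 6 bp
  52→57: 5 bp
  57→79: 22 bp
  79→84: 5 bp
  84→92: 8 bp
  92→100: 8 bp
  100→106: 6 bp
  106→115: 9 bp
  115→128: 13 bp
  128→136: 8 bp
  136→144: 8 bp
  144→151: 7 bp
  151→161: 10 bp
  161→175: 14 bp
  175→185: 10 bp
  185→197: 12 bp
  197→209: 12 bp
  209→216: 7 bp
  216→222: 6 bp
  222→225: 3 bp
  225→7 (wrap): 239-225+7 = 21 bp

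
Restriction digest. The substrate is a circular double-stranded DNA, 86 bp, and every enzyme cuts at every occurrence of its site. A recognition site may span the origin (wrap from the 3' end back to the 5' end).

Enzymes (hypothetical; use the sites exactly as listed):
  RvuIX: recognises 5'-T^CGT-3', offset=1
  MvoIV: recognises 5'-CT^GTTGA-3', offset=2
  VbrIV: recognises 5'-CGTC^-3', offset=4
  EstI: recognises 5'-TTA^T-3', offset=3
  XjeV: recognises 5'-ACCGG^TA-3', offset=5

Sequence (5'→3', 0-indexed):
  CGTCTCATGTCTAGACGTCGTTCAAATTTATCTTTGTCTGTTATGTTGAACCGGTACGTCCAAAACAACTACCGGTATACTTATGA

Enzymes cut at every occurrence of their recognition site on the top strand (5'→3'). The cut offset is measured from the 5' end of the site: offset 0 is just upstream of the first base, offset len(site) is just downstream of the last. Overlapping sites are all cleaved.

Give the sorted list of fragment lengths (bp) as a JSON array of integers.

[1,6,7,8,11,11,13,14,15]

Scan for sites:
  RvuIX TCGT/1: at [17] ⇒ [18]
  MvoIV (CTGTTGA, off=2): no sites
  VbrIV CGTC/4: at [0, 15, 56] ⇒ [4, 19, 60]
  EstI TTAT/3: at [27, 40, 80] ⇒ [30, 43, 83]
  XjeV ACCGGTA/5: at [49, 70] ⇒ [54, 75]

Pooled cuts: [4, 18, 19, 30, 43, 54, 60, 75, 83]

Fragment lengths:
  4→18: 14 bp
  18→19: 1 bp
  19→30: 11 bp
  30→43: 13 bp
  43→54: 11 bp
  54→60: 6 bp
  60→75: 15 bp
  75→83: 8 bp
  83→4 (wrap): 86-83+4 = 7 bp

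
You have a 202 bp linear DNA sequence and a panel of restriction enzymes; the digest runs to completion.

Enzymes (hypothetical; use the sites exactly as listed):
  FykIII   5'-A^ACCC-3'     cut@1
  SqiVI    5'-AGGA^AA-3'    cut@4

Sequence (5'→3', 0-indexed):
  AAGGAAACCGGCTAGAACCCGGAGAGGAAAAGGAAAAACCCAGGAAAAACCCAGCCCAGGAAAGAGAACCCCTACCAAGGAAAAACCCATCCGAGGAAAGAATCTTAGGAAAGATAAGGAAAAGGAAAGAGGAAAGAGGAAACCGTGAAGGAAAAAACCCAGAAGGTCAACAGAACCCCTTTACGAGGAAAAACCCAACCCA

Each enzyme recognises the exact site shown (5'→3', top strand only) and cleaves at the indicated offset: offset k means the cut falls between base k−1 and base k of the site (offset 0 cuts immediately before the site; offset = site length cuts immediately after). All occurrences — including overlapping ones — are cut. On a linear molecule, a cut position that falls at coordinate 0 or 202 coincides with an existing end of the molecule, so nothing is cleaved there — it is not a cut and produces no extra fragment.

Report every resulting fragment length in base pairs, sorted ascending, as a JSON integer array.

Scan for sites:
  FykIII AACCC/1: at [15, 36, 47, 66, 83, 155, 173, 191, 196] ⇒ [16, 37, 48, 67, 84, 156, 174, 192, 197]
  SqiVI AGGAAA/4: at [1, 24, 30, 41, 57, 77, 93, 106, 116, 122, 129, 136, 148, 185] ⇒ [5, 28, 34, 45, 61, 81, 97, 110, 120, 126, 133, 140, 152, 189]

All cut coordinates (distinct, sorted): [5, 16, 28, 34, 37, 45, 48, 61, 67, 81, 84, 97, 110, 120, 126, 133, 140, 152, 156, 174, 189, 192, 197]

Fragments:
  [0,5): 5 bp
  [5,16): 11 bp
  [16,28): 12 bp
  [28,34): 6 bp
  [34,37): 3 bp
  [37,45): 8 bp
  [45,48): 3 bp
  [48,61): 13 bp
  [61,67): 6 bp
  [67,81): 14 bp
  [81,84): 3 bp
  [84,97): 13 bp
  [97,110): 13 bp
  [110,120): 10 bp
  [120,126): 6 bp
  [126,133): 7 bp
  [133,140): 7 bp
  [140,152): 12 bp
  [152,156): 4 bp
  [156,174): 18 bp
  [174,189): 15 bp
  [189,192): 3 bp
  [192,197): 5 bp
  [197,202): 5 bp

[3,3,3,3,4,5,5,5,6,6,6,7,7,8,10,11,12,12,13,13,13,14,15,18]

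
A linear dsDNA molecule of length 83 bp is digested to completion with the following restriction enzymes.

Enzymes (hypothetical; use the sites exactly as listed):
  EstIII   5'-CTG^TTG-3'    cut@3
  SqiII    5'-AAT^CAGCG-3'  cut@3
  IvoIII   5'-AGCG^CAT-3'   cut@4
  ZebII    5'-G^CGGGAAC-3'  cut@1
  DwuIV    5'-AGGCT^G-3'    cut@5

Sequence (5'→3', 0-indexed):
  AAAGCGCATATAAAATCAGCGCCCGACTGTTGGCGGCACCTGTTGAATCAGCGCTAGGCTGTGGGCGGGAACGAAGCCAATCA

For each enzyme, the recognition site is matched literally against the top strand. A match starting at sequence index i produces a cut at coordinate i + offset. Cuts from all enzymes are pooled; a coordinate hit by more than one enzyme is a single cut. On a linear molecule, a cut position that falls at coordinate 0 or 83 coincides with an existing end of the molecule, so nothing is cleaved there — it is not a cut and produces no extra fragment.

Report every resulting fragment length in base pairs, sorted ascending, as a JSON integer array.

Site scan:
  EstIII CTGTTG/3: at [26, 39] ⇒ [29, 42]
  SqiII AATCAGCG/3: at [13, 45] ⇒ [16, 48]
  IvoIII AGCGCAT/4: at [2] ⇒ [6]
  ZebII GCGGGAAC/1: at [64] ⇒ [65]
  DwuIV AGGCTG/5: at [55] ⇒ [60]

Pooled cuts: [6, 16, 29, 42, 48, 60, 65]

Fragments:
  [0,6): 6 bp
  [6,16): 10 bp
  [16,29): 13 bp
  [29,42): 13 bp
  [42,48): 6 bp
  [48,60): 12 bp
  [60,65): 5 bp
  [65,83): 18 bp

[5,6,6,10,12,13,13,18]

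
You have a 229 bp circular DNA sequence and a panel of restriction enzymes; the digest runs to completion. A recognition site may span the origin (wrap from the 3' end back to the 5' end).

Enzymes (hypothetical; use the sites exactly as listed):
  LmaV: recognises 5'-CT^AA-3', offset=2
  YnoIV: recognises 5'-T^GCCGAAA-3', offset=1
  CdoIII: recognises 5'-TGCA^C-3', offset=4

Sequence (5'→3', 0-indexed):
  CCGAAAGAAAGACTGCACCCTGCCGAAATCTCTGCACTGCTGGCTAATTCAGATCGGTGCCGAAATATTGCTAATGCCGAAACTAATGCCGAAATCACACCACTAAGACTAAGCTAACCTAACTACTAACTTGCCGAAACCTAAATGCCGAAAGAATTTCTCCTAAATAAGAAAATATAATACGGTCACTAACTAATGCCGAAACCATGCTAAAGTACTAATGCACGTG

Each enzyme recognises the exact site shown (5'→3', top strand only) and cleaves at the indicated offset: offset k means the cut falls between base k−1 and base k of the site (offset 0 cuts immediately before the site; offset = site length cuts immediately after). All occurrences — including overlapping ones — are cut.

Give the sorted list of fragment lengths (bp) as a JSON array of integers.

[3,3,3,3,4,4,4,5,5,5,6,6,7,8,9,9,10,13,14,14,15,17,18,18,26]

Scan for sites:
  LmaV CTAA/2: at [43, 70, 82, 102, 108, 113, 118, 125, 140, 162, 188, 192, 209, 217] ⇒ [45, 72, 84, 104, 110, 115, 120, 127, 142, 164, 190, 194, 211, 219]
  YnoIV TGCCGAAA/1: at [20, 57, 74, 86, 131, 145, 196, 227] ⇒ [21, 58, 75, 87, 132, 146, 197, 228]
  CdoIII TGCAC/4: at [13, 32, 221] ⇒ [17, 36, 225]

Pooled cuts: [17, 21, 36, 45, 58, 72, 75, 84, 87, 104, 110, 115, 120, 127, 132, 142, 146, 164, 190, 194, 197, 211, 219, 225, 228]

Fragments:
  17→21: 4 bp
  21→36: 15 bp
  36→45: 9 bp
  45→58: 13 bp
  58→72: 14 bp
  72→75: 3 bp
  75→84: 9 bp
  84→87: 3 bp
  87→104: 17 bp
  104→110: 6 bp
  110→115: 5 bp
  115→120: 5 bp
  120→127: 7 bp
  127→132: 5 bp
  132→142: 10 bp
  142→146: 4 bp
  146→164: 18 bp
  164→190: 26 bp
  190→194: 4 bp
  194→197: 3 bp
  197→211: 14 bp
  211→219: 8 bp
  219→225: 6 bp
  225→228: 3 bp
  228→17 (wrap): 229-228+17 = 18 bp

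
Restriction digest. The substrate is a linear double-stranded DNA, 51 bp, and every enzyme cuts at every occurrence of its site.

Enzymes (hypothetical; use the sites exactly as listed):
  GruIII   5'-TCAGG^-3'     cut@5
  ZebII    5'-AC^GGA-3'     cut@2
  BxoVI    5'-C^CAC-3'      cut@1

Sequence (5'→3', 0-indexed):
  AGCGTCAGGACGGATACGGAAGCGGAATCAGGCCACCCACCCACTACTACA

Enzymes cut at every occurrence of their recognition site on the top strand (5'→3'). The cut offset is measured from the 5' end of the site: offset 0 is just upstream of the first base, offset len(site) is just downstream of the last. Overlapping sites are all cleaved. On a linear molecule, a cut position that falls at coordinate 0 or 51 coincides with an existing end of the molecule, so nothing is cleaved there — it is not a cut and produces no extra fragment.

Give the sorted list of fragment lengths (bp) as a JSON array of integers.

Scan for sites:
  GruIII (TCAGG, off=5): starts [4, 27] → cuts [9, 32]
  ZebII (ACGGA, off=2): starts [9, 15] → cuts [11, 17]
  BxoVI (CCAC, off=1): starts [32, 36, 40] → cuts [33, 37, 41]

Pooled cuts: [9, 11, 17, 32, 33, 37, 41]

Fragments:
  [0,9): 9 bp
  [9,11): 2 bp
  [11,17): 6 bp
  [17,32): 15 bp
  [32,33): 1 bp
  [33,37): 4 bp
  [37,41): 4 bp
  [41,51): 10 bp

[1,2,4,4,6,9,10,15]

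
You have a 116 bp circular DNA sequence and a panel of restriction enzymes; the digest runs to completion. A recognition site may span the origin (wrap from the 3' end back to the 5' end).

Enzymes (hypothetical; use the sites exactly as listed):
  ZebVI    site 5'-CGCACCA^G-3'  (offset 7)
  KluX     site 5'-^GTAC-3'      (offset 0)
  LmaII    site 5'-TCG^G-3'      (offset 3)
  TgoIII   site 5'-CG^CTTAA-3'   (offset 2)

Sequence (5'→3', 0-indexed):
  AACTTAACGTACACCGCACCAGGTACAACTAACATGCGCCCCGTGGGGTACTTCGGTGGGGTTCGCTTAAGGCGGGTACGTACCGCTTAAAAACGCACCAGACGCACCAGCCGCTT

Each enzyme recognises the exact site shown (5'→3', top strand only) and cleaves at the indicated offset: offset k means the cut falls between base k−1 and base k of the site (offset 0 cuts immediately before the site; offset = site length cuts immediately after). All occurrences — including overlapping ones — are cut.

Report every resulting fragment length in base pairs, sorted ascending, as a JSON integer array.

[1,4,4,6,8,9,10,10,11,13,15,25]

Scan for sites:
  ZebVI CGCACCAG/7: at [14, 93, 102] ⇒ [21, 100, 109]
  KluX GTAC/0: at [8, 22, 47, 75, 79] ⇒ [8, 22, 47, 75, 79]
  LmaII TCGG/3: at [52] ⇒ [55]
  TgoIII CGCTTAA/2: at [63, 83, 111] ⇒ [65, 85, 113]

Pooled cuts: [8, 21, 22, 47, 55, 65, 75, 79, 85, 100, 109, 113]

Fragment lengths:
  8→21: 13 bp
  21→22: 1 bp
  22→47: 25 bp
  47→55: 8 bp
  55→65: 10 bp
  65→75: 10 bp
  75→79: 4 bp
  79→85: 6 bp
  85→100: 15 bp
  100→109: 9 bp
  109→113: 4 bp
  113→8 (wrap): 116-113+8 = 11 bp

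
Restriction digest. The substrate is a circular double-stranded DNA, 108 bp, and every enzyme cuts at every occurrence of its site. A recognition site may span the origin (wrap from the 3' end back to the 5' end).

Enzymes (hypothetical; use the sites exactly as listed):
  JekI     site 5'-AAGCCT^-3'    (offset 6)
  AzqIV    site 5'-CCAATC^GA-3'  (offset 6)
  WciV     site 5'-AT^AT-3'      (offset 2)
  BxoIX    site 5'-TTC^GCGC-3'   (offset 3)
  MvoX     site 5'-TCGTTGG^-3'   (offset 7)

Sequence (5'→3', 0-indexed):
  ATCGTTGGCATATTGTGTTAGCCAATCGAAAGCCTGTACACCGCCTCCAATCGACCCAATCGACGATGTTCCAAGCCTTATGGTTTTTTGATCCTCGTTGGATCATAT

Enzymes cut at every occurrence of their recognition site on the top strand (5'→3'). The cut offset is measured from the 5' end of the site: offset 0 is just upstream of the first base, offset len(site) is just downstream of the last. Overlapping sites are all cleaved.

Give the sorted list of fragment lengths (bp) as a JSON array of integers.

Per-enzyme occurrences:
  JekI (AAGCCT, off=6): starts [29, 72] → cuts [35, 78]
  AzqIV (CCAATCGA, off=6): starts [21, 46, 55] → cuts [27, 52, 61]
  WciV (ATAT, off=2): starts [9, 104, 106] → cuts [0, 11, 106]
  BxoIX (TTCGCGC, off=3): no sites
  MvoX (TCGTTGG, off=7): starts [1, 94] → cuts [8, 101]

All cut coordinates (distinct, sorted): [0, 8, 11, 27, 35, 52, 61, 78, 101, 106]

Fragments:
  0→8: 8 bp
  8→11: 3 bp
  11→27: 16 bp
  27→35: 8 bp
  35→52: 17 bp
  52→61: 9 bp
  61→78: 17 bp
  78→101: 23 bp
  101→106: 5 bp
  106→0 (wrap): 108-106+0 = 2 bp

[2,3,5,8,8,9,16,17,17,23]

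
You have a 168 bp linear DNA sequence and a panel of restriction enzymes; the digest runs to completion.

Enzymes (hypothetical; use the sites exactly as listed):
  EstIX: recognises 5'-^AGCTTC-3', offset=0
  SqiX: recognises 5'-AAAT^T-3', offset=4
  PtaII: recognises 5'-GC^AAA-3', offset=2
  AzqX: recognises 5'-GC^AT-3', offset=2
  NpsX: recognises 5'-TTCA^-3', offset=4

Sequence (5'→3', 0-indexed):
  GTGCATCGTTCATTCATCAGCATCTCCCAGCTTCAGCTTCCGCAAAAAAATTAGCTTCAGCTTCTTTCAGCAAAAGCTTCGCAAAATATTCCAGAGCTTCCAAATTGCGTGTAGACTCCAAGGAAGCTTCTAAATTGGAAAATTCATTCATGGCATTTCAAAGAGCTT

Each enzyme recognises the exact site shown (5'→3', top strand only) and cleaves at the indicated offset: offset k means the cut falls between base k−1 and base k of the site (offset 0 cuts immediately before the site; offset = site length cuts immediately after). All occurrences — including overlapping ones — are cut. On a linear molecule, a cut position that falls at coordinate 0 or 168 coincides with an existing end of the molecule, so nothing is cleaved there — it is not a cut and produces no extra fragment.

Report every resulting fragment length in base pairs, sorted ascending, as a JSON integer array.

[1,1,1,2,3,3,4,4,4,4,5,6,6,6,7,8,8,8,8,8,8,10,11,11,12,19]

Scan for sites:
  EstIX AGCTTC/0: at [28, 34, 52, 58, 74, 94, 124] ⇒ [28, 34, 52, 58, 74, 94, 124]
  SqiX AAATT/4: at [47, 101, 131, 139] ⇒ [51, 105, 135, 143]
  PtaII GCAAA/2: at [41, 69, 80] ⇒ [43, 71, 82]
  AzqX GCAT/2: at [2, 19, 152] ⇒ [4, 21, 154]
  NpsX TTCA/4: at [8, 12, 31, 55, 65, 142, 146, 156] ⇒ [12, 16, 35, 59, 69, 146, 150, 160]

All cut coordinates (distinct, sorted): [4, 12, 16, 21, 28, 34, 35, 43, 51, 52, 58, 59, 69, 71, 74, 82, 94, 105, 124, 135, 143, 146, 150, 154, 160]

Fragment lengths:
  [0,4): 4 bp
  [4,12): 8 bp
  [12,16): 4 bp
  [16,21): 5 bp
  [21,28): 7 bp
  [28,34): 6 bp
  [34,35): 1 bp
  [35,43): 8 bp
  [43,51): 8 bp
  [51,52): 1 bp
  [52,58): 6 bp
  [58,59): 1 bp
  [59,69): 10 bp
  [69,71): 2 bp
  [71,74): 3 bp
  [74,82): 8 bp
  [82,94): 12 bp
  [94,105): 11 bp
  [105,124): 19 bp
  [124,135): 11 bp
  [135,143): 8 bp
  [143,146): 3 bp
  [146,150): 4 bp
  [150,154): 4 bp
  [154,160): 6 bp
  [160,168): 8 bp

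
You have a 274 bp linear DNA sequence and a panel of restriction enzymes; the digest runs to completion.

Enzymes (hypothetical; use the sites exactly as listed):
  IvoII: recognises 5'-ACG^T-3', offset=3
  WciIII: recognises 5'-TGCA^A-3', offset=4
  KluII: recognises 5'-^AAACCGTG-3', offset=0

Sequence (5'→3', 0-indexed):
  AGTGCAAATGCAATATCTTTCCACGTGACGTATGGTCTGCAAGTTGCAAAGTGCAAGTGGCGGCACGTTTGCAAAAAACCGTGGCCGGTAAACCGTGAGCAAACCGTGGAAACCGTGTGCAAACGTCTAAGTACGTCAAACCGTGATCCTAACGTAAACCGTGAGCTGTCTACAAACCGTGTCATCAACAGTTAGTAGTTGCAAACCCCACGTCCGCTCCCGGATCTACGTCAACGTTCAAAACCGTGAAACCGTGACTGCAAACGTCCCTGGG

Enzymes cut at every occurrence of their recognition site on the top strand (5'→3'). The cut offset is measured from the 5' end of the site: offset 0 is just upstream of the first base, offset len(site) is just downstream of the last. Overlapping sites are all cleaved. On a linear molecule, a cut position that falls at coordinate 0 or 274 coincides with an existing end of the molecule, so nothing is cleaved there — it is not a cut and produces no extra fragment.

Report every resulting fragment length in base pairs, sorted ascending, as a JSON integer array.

Site scan:
  IvoII (ACGT, off=3): starts [22, 27, 64, 122, 132, 151, 209, 227, 233, 263] → cuts [25, 30, 67, 125, 135, 154, 212, 230, 236, 266]
  WciIII (TGCAA, off=4): starts [2, 8, 37, 44, 51, 69, 117, 199, 258] → cuts [6, 12, 41, 48, 55, 73, 121, 203, 262]
  KluII (AAACCGTG, off=0): starts [75, 89, 100, 109, 137, 155, 173, 240, 248] → cuts [75, 89, 100, 109, 137, 155, 173, 240, 248]

All cut coordinates (distinct, sorted): [6, 12, 25, 30, 41, 48, 55, 67, 73, 75, 89, 100, 109, 121, 125, 135, 137, 154, 155, 173, 203, 212, 230, 236, 240, 248, 262, 266]

Fragments:
  [0,6): 6 bp
  [6,12): 6 bp
  [12,25): 13 bp
  [25,30): 5 bp
  [30,41): 11 bp
  [41,48): 7 bp
  [48,55): 7 bp
  [55,67): 12 bp
  [67,73): 6 bp
  [73,75): 2 bp
  [75,89): 14 bp
  [89,100): 11 bp
  [100,109): 9 bp
  [109,121): 12 bp
  [121,125): 4 bp
  [125,135): 10 bp
  [135,137): 2 bp
  [137,154): 17 bp
  [154,155): 1 bp
  [155,173): 18 bp
  [173,203): 30 bp
  [203,212): 9 bp
  [212,230): 18 bp
  [230,236): 6 bp
  [236,240): 4 bp
  [240,248): 8 bp
  [248,262): 14 bp
  [262,266): 4 bp
  [266,274): 8 bp

[1,2,2,4,4,4,5,6,6,6,6,7,7,8,8,9,9,10,11,11,12,12,13,14,14,17,18,18,30]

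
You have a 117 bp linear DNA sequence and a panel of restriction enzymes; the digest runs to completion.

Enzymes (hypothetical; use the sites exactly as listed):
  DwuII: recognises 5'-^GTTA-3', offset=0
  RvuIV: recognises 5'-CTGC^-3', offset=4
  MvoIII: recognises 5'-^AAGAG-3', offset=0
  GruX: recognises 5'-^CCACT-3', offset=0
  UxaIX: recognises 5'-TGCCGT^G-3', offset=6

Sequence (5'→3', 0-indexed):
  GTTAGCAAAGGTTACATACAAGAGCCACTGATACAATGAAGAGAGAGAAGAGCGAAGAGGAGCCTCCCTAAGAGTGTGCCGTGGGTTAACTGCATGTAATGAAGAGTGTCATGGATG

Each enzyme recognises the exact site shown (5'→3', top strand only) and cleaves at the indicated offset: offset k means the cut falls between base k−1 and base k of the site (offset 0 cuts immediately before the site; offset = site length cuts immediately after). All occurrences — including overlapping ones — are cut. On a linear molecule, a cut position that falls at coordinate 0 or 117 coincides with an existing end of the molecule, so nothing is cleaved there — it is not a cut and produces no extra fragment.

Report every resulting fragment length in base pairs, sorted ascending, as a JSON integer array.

[2,5,7,8,9,9,9,10,13,14,15,16]

Scan for sites:
  DwuII (GTTA, off=0): starts [0, 10, 84] → cuts [10, 84] (position 0 is a terminus of the linear molecule — no cut)
  RvuIV (CTGC, off=4): starts [89] → cuts [93]
  MvoIII (AAGAG, off=0): starts [19, 38, 47, 54, 69, 101] → cuts [19, 38, 47, 54, 69, 101]
  GruX (CCACT, off=0): starts [24] → cuts [24]
  UxaIX (TGCCGTG, off=6): starts [76] → cuts [82]

Pooled cuts: [10, 19, 24, 38, 47, 54, 69, 82, 84, 93, 101]

Fragments:
  [0,10): 10 bp
  [10,19): 9 bp
  [19,24): 5 bp
  [24,38): 14 bp
  [38,47): 9 bp
  [47,54): 7 bp
  [54,69): 15 bp
  [69,82): 13 bp
  [82,84): 2 bp
  [84,93): 9 bp
  [93,101): 8 bp
  [101,117): 16 bp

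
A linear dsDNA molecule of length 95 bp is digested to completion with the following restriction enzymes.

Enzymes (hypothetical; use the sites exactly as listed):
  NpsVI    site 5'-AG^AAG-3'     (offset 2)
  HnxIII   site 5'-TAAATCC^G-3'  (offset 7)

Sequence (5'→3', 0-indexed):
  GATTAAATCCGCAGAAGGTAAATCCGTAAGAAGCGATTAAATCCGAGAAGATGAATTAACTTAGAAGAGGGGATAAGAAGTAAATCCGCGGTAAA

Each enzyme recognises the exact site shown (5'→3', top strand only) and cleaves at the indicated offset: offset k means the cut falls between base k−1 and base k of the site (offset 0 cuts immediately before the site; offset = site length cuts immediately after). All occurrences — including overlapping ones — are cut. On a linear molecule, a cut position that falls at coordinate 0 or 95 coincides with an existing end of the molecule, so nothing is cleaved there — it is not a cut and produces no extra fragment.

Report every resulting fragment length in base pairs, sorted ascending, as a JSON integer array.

[3,4,5,8,10,10,11,13,14,17]

Per-enzyme occurrences:
  NpsVI (AGAAG, off=2): starts [12, 28, 45, 62, 75] → cuts [14, 30, 47, 64, 77]
  HnxIII (TAAATCCG, off=7): starts [3, 18, 37, 80] → cuts [10, 25, 44, 87]

All cut coordinates (distinct, sorted): [10, 14, 25, 30, 44, 47, 64, 77, 87]

Fragments:
  [0,10): 10 bp
  [10,14): 4 bp
  [14,25): 11 bp
  [25,30): 5 bp
  [30,44): 14 bp
  [44,47): 3 bp
  [47,64): 17 bp
  [64,77): 13 bp
  [77,87): 10 bp
  [87,95): 8 bp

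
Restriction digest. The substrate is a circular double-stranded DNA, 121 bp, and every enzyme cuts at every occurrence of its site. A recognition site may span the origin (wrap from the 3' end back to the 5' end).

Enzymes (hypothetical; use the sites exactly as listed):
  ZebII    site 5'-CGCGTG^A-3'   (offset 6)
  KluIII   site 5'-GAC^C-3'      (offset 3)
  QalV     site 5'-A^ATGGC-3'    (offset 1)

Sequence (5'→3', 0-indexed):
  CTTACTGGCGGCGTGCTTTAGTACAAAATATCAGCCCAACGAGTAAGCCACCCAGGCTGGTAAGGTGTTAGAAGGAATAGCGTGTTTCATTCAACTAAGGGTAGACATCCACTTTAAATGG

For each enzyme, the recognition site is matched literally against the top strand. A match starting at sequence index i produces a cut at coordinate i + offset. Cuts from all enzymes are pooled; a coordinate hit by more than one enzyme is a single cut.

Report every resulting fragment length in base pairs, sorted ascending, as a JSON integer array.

Scan for sites:
  ZebII (CGCGTGA, off=6): no sites
  KluIII (GACC, off=3): no sites
  QalV (AATGGC, off=1): starts [116] → cuts [117]

All cut coordinates (distinct, sorted): [117]

Fragment lengths:
  117→117 (wrap): 121-117+117 = 121 bp

[121]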